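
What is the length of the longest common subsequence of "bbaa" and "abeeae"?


LCS of "bbaa" and "abeeae"
DP table:
           a    b    e    e    a    e
      0    0    0    0    0    0    0
  b   0    0    1    1    1    1    1
  b   0    0    1    1    1    1    1
  a   0    1    1    1    1    2    2
  a   0    1    1    1    1    2    2
LCS length = dp[4][6] = 2

2


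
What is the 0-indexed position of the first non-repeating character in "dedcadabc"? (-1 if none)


Input: dedcadabc
Character frequencies:
  'a': 2
  'b': 1
  'c': 2
  'd': 3
  'e': 1
Scanning left to right for freq == 1:
  Position 0 ('d'): freq=3, skip
  Position 1 ('e'): unique! => answer = 1

1


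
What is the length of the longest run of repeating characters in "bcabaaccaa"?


Input: "bcabaaccaa"
Scanning for longest run:
  Position 1 ('c'): new char, reset run to 1
  Position 2 ('a'): new char, reset run to 1
  Position 3 ('b'): new char, reset run to 1
  Position 4 ('a'): new char, reset run to 1
  Position 5 ('a'): continues run of 'a', length=2
  Position 6 ('c'): new char, reset run to 1
  Position 7 ('c'): continues run of 'c', length=2
  Position 8 ('a'): new char, reset run to 1
  Position 9 ('a'): continues run of 'a', length=2
Longest run: 'a' with length 2

2


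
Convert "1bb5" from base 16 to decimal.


Input: "1bb5" in base 16
Positional expansion:
  Digit '1' (value 1) x 16^3 = 4096
  Digit 'b' (value 11) x 16^2 = 2816
  Digit 'b' (value 11) x 16^1 = 176
  Digit '5' (value 5) x 16^0 = 5
Sum = 7093

7093


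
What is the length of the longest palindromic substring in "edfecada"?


Input: "edfecada"
Checking substrings for palindromes:
  [5:8] "ada" (len 3) => palindrome
Longest palindromic substring: "ada" with length 3

3


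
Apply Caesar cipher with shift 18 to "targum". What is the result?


Caesar cipher: shift "targum" by 18
  't' (pos 19) + 18 = pos 11 = 'l'
  'a' (pos 0) + 18 = pos 18 = 's'
  'r' (pos 17) + 18 = pos 9 = 'j'
  'g' (pos 6) + 18 = pos 24 = 'y'
  'u' (pos 20) + 18 = pos 12 = 'm'
  'm' (pos 12) + 18 = pos 4 = 'e'
Result: lsjyme

lsjyme


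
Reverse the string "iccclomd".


Input: iccclomd
Reading characters right to left:
  Position 7: 'd'
  Position 6: 'm'
  Position 5: 'o'
  Position 4: 'l'
  Position 3: 'c'
  Position 2: 'c'
  Position 1: 'c'
  Position 0: 'i'
Reversed: dmolccci

dmolccci


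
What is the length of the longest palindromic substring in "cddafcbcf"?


Input: "cddafcbcf"
Checking substrings for palindromes:
  [4:9] "fcbcf" (len 5) => palindrome
  [5:8] "cbc" (len 3) => palindrome
  [1:3] "dd" (len 2) => palindrome
Longest palindromic substring: "fcbcf" with length 5

5


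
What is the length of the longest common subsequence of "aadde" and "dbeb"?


LCS of "aadde" and "dbeb"
DP table:
           d    b    e    b
      0    0    0    0    0
  a   0    0    0    0    0
  a   0    0    0    0    0
  d   0    1    1    1    1
  d   0    1    1    1    1
  e   0    1    1    2    2
LCS length = dp[5][4] = 2

2


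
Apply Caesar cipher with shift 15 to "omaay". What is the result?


Caesar cipher: shift "omaay" by 15
  'o' (pos 14) + 15 = pos 3 = 'd'
  'm' (pos 12) + 15 = pos 1 = 'b'
  'a' (pos 0) + 15 = pos 15 = 'p'
  'a' (pos 0) + 15 = pos 15 = 'p'
  'y' (pos 24) + 15 = pos 13 = 'n'
Result: dbppn

dbppn


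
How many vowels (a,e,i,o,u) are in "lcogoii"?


Input: lcogoii
Checking each character:
  'l' at position 0: consonant
  'c' at position 1: consonant
  'o' at position 2: vowel (running total: 1)
  'g' at position 3: consonant
  'o' at position 4: vowel (running total: 2)
  'i' at position 5: vowel (running total: 3)
  'i' at position 6: vowel (running total: 4)
Total vowels: 4

4


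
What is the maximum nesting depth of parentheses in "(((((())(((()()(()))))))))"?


Input: "(((((())(((()()(()))))))))"
Tracking depth:
  Position 0 '(': depth becomes 1
  Position 1 '(': depth becomes 2
  Position 2 '(': depth becomes 3
  Position 3 '(': depth becomes 4
  Position 4 '(': depth becomes 5
  Position 5 '(': depth becomes 6
  Position 6 ')': depth becomes 5
  Position 7 ')': depth becomes 4
  Position 8 '(': depth becomes 5
  Position 9 '(': depth becomes 6
  Position 10 '(': depth becomes 7
  Position 11 '(': depth becomes 8
  Position 12 ')': depth becomes 7
  Position 13 '(': depth becomes 8
  Position 14 ')': depth becomes 7
  Position 15 '(': depth becomes 8
  Position 16 '(': depth becomes 9
  Position 17 ')': depth becomes 8
  Position 18 ')': depth becomes 7
  Position 19 ')': depth becomes 6
  Position 20 ')': depth becomes 5
  Position 21 ')': depth becomes 4
  Position 22 ')': depth becomes 3
  Position 23 ')': depth becomes 2
  Position 24 ')': depth becomes 1
  Position 25 ')': depth becomes 0
Maximum depth reached: 9

9


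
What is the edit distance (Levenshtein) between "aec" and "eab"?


Computing edit distance: "aec" -> "eab"
DP table:
           e    a    b
      0    1    2    3
  a   1    1    1    2
  e   2    1    2    2
  c   3    2    2    3
Edit distance = dp[3][3] = 3

3


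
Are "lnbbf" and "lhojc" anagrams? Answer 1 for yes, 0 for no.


Strings: "lnbbf", "lhojc"
Sorted first:  bbfln
Sorted second: chjlo
Differ at position 0: 'b' vs 'c' => not anagrams

0


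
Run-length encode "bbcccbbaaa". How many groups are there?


Input: bbcccbbaaa
Scanning for consecutive runs:
  Group 1: 'b' x 2 (positions 0-1)
  Group 2: 'c' x 3 (positions 2-4)
  Group 3: 'b' x 2 (positions 5-6)
  Group 4: 'a' x 3 (positions 7-9)
Total groups: 4

4


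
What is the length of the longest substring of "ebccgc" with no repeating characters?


Input: "ebccgc"
Sliding window (track last position of each char):
  Position 0 ('e'): window [0,0] length 1 -- new best
  Position 1 ('b'): window [0,1] length 2 -- new best
  Position 2 ('c'): window [0,2] length 3 -- new best
  Position 3 ('c'): repeat (last at 2), move window start to 3
  Position 3 ('c'): window [3,3] length 1
  Position 4 ('g'): window [3,4] length 2
  Position 5 ('c'): repeat (last at 3), move window start to 4
  Position 5 ('c'): window [4,5] length 2
Longest substring with no repeats: "ebc" with length 3

3


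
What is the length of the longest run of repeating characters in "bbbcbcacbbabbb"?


Input: "bbbcbcacbbabbb"
Scanning for longest run:
  Position 1 ('b'): continues run of 'b', length=2
  Position 2 ('b'): continues run of 'b', length=3
  Position 3 ('c'): new char, reset run to 1
  Position 4 ('b'): new char, reset run to 1
  Position 5 ('c'): new char, reset run to 1
  Position 6 ('a'): new char, reset run to 1
  Position 7 ('c'): new char, reset run to 1
  Position 8 ('b'): new char, reset run to 1
  Position 9 ('b'): continues run of 'b', length=2
  Position 10 ('a'): new char, reset run to 1
  Position 11 ('b'): new char, reset run to 1
  Position 12 ('b'): continues run of 'b', length=2
  Position 13 ('b'): continues run of 'b', length=3
Longest run: 'b' with length 3

3


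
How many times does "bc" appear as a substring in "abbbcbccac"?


Searching for "bc" in "abbbcbccac"
Scanning each position:
  Position 0: "ab" => no
  Position 1: "bb" => no
  Position 2: "bb" => no
  Position 3: "bc" => MATCH
  Position 4: "cb" => no
  Position 5: "bc" => MATCH
  Position 6: "cc" => no
  Position 7: "ca" => no
  Position 8: "ac" => no
Total occurrences: 2

2


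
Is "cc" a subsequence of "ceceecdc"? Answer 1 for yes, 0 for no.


Check if "cc" is a subsequence of "ceceecdc"
Greedy scan:
  Position 0 ('c'): matches sub[0] = 'c'
  Position 1 ('e'): no match needed
  Position 2 ('c'): matches sub[1] = 'c'
  Position 3 ('e'): no match needed
  Position 4 ('e'): no match needed
  Position 5 ('c'): no match needed
  Position 6 ('d'): no match needed
  Position 7 ('c'): no match needed
All 2 characters matched => is a subsequence

1


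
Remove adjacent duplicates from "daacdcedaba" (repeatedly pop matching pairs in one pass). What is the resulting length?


Input: daacdcedaba
Stack-based adjacent duplicate removal:
  Read 'd': push. Stack: d
  Read 'a': push. Stack: da
  Read 'a': matches stack top 'a' => pop. Stack: d
  Read 'c': push. Stack: dc
  Read 'd': push. Stack: dcd
  Read 'c': push. Stack: dcdc
  Read 'e': push. Stack: dcdce
  Read 'd': push. Stack: dcdced
  Read 'a': push. Stack: dcdceda
  Read 'b': push. Stack: dcdcedab
  Read 'a': push. Stack: dcdcedaba
Final stack: "dcdcedaba" (length 9)

9


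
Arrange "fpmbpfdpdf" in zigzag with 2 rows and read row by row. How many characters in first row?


Zigzag "fpmbpfdpdf" into 2 rows:
Placing characters:
  'f' => row 0
  'p' => row 1
  'm' => row 0
  'b' => row 1
  'p' => row 0
  'f' => row 1
  'd' => row 0
  'p' => row 1
  'd' => row 0
  'f' => row 1
Rows:
  Row 0: "fmpdd"
  Row 1: "pbfpf"
First row length: 5

5


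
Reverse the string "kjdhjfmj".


Input: kjdhjfmj
Reading characters right to left:
  Position 7: 'j'
  Position 6: 'm'
  Position 5: 'f'
  Position 4: 'j'
  Position 3: 'h'
  Position 2: 'd'
  Position 1: 'j'
  Position 0: 'k'
Reversed: jmfjhdjk

jmfjhdjk


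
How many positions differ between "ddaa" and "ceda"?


Comparing "ddaa" and "ceda" position by position:
  Position 0: 'd' vs 'c' => DIFFER
  Position 1: 'd' vs 'e' => DIFFER
  Position 2: 'a' vs 'd' => DIFFER
  Position 3: 'a' vs 'a' => same
Positions that differ: 3

3


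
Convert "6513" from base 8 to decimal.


Input: "6513" in base 8
Positional expansion:
  Digit '6' (value 6) x 8^3 = 3072
  Digit '5' (value 5) x 8^2 = 320
  Digit '1' (value 1) x 8^1 = 8
  Digit '3' (value 3) x 8^0 = 3
Sum = 3403

3403


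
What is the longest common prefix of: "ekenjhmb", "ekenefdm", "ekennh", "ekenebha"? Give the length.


Words: ekenjhmb, ekenefdm, ekennh, ekenebha
  Position 0: all 'e' => match
  Position 1: all 'k' => match
  Position 2: all 'e' => match
  Position 3: all 'n' => match
  Position 4: ('j', 'e', 'n', 'e') => mismatch, stop
LCP = "eken" (length 4)

4


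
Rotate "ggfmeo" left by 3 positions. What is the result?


Input: "ggfmeo", rotate left by 3
First 3 characters: "ggf"
Remaining characters: "meo"
Concatenate remaining + first: "meo" + "ggf" = "meoggf"

meoggf


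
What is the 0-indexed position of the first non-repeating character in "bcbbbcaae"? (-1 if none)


Input: bcbbbcaae
Character frequencies:
  'a': 2
  'b': 4
  'c': 2
  'e': 1
Scanning left to right for freq == 1:
  Position 0 ('b'): freq=4, skip
  Position 1 ('c'): freq=2, skip
  Position 2 ('b'): freq=4, skip
  Position 3 ('b'): freq=4, skip
  Position 4 ('b'): freq=4, skip
  Position 5 ('c'): freq=2, skip
  Position 6 ('a'): freq=2, skip
  Position 7 ('a'): freq=2, skip
  Position 8 ('e'): unique! => answer = 8

8


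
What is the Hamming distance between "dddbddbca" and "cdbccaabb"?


Comparing "dddbddbca" and "cdbccaabb" position by position:
  Position 0: 'd' vs 'c' => differ
  Position 1: 'd' vs 'd' => same
  Position 2: 'd' vs 'b' => differ
  Position 3: 'b' vs 'c' => differ
  Position 4: 'd' vs 'c' => differ
  Position 5: 'd' vs 'a' => differ
  Position 6: 'b' vs 'a' => differ
  Position 7: 'c' vs 'b' => differ
  Position 8: 'a' vs 'b' => differ
Total differences (Hamming distance): 8

8


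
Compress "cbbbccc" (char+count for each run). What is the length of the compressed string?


Input: cbbbccc
Runs:
  'c' x 1 => "c1"
  'b' x 3 => "b3"
  'c' x 3 => "c3"
Compressed: "c1b3c3"
Compressed length: 6

6


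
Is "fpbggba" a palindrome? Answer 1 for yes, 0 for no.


Input: fpbggba
Reversed: abggbpf
  Compare pos 0 ('f') with pos 6 ('a'): MISMATCH
  Compare pos 1 ('p') with pos 5 ('b'): MISMATCH
  Compare pos 2 ('b') with pos 4 ('g'): MISMATCH
Result: not a palindrome

0


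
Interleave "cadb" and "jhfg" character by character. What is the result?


Interleaving "cadb" and "jhfg":
  Position 0: 'c' from first, 'j' from second => "cj"
  Position 1: 'a' from first, 'h' from second => "ah"
  Position 2: 'd' from first, 'f' from second => "df"
  Position 3: 'b' from first, 'g' from second => "bg"
Result: cjahdfbg

cjahdfbg


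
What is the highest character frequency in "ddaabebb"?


Input: ddaabebb
Character counts:
  'a': 2
  'b': 3
  'd': 2
  'e': 1
Maximum frequency: 3

3


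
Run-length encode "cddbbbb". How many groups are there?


Input: cddbbbb
Scanning for consecutive runs:
  Group 1: 'c' x 1 (positions 0-0)
  Group 2: 'd' x 2 (positions 1-2)
  Group 3: 'b' x 4 (positions 3-6)
Total groups: 3

3


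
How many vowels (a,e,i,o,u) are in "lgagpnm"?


Input: lgagpnm
Checking each character:
  'l' at position 0: consonant
  'g' at position 1: consonant
  'a' at position 2: vowel (running total: 1)
  'g' at position 3: consonant
  'p' at position 4: consonant
  'n' at position 5: consonant
  'm' at position 6: consonant
Total vowels: 1

1


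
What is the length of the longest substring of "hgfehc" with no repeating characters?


Input: "hgfehc"
Sliding window (track last position of each char):
  Position 0 ('h'): window [0,0] length 1 -- new best
  Position 1 ('g'): window [0,1] length 2 -- new best
  Position 2 ('f'): window [0,2] length 3 -- new best
  Position 3 ('e'): window [0,3] length 4 -- new best
  Position 4 ('h'): repeat (last at 0), move window start to 1
  Position 4 ('h'): window [1,4] length 4
  Position 5 ('c'): window [1,5] length 5 -- new best
Longest substring with no repeats: "gfehc" with length 5

5


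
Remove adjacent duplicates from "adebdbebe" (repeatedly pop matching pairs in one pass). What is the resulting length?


Input: adebdbebe
Stack-based adjacent duplicate removal:
  Read 'a': push. Stack: a
  Read 'd': push. Stack: ad
  Read 'e': push. Stack: ade
  Read 'b': push. Stack: adeb
  Read 'd': push. Stack: adebd
  Read 'b': push. Stack: adebdb
  Read 'e': push. Stack: adebdbe
  Read 'b': push. Stack: adebdbeb
  Read 'e': push. Stack: adebdbebe
Final stack: "adebdbebe" (length 9)

9


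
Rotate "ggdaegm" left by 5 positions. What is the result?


Input: "ggdaegm", rotate left by 5
First 5 characters: "ggdae"
Remaining characters: "gm"
Concatenate remaining + first: "gm" + "ggdae" = "gmggdae"

gmggdae


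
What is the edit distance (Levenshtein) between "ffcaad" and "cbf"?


Computing edit distance: "ffcaad" -> "cbf"
DP table:
           c    b    f
      0    1    2    3
  f   1    1    2    2
  f   2    2    2    2
  c   3    2    3    3
  a   4    3    3    4
  a   5    4    4    4
  d   6    5    5    5
Edit distance = dp[6][3] = 5

5


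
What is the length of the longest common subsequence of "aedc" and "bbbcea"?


LCS of "aedc" and "bbbcea"
DP table:
           b    b    b    c    e    a
      0    0    0    0    0    0    0
  a   0    0    0    0    0    0    1
  e   0    0    0    0    0    1    1
  d   0    0    0    0    0    1    1
  c   0    0    0    0    1    1    1
LCS length = dp[4][6] = 1

1


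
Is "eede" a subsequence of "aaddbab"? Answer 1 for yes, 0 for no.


Check if "eede" is a subsequence of "aaddbab"
Greedy scan:
  Position 0 ('a'): no match needed
  Position 1 ('a'): no match needed
  Position 2 ('d'): no match needed
  Position 3 ('d'): no match needed
  Position 4 ('b'): no match needed
  Position 5 ('a'): no match needed
  Position 6 ('b'): no match needed
Only matched 0/4 characters => not a subsequence

0


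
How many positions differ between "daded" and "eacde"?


Comparing "daded" and "eacde" position by position:
  Position 0: 'd' vs 'e' => DIFFER
  Position 1: 'a' vs 'a' => same
  Position 2: 'd' vs 'c' => DIFFER
  Position 3: 'e' vs 'd' => DIFFER
  Position 4: 'd' vs 'e' => DIFFER
Positions that differ: 4

4


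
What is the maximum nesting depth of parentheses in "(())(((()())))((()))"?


Input: "(())(((()())))((()))"
Tracking depth:
  Position 0 '(': depth becomes 1
  Position 1 '(': depth becomes 2
  Position 2 ')': depth becomes 1
  Position 3 ')': depth becomes 0
  Position 4 '(': depth becomes 1
  Position 5 '(': depth becomes 2
  Position 6 '(': depth becomes 3
  Position 7 '(': depth becomes 4
  Position 8 ')': depth becomes 3
  Position 9 '(': depth becomes 4
  Position 10 ')': depth becomes 3
  Position 11 ')': depth becomes 2
  Position 12 ')': depth becomes 1
  Position 13 ')': depth becomes 0
  Position 14 '(': depth becomes 1
  Position 15 '(': depth becomes 2
  Position 16 '(': depth becomes 3
  Position 17 ')': depth becomes 2
  Position 18 ')': depth becomes 1
  Position 19 ')': depth becomes 0
Maximum depth reached: 4

4


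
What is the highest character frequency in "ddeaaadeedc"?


Input: ddeaaadeedc
Character counts:
  'a': 3
  'c': 1
  'd': 4
  'e': 3
Maximum frequency: 4

4


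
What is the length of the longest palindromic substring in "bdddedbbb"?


Input: "bdddedbbb"
Checking substrings for palindromes:
  [1:4] "ddd" (len 3) => palindrome
  [3:6] "ded" (len 3) => palindrome
  [6:9] "bbb" (len 3) => palindrome
  [1:3] "dd" (len 2) => palindrome
  [2:4] "dd" (len 2) => palindrome
  [6:8] "bb" (len 2) => palindrome
Longest palindromic substring: "ddd" with length 3

3


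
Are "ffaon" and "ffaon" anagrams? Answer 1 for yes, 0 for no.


Strings: "ffaon", "ffaon"
Sorted first:  affno
Sorted second: affno
Sorted forms match => anagrams

1


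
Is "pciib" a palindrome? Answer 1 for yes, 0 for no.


Input: pciib
Reversed: biicp
  Compare pos 0 ('p') with pos 4 ('b'): MISMATCH
  Compare pos 1 ('c') with pos 3 ('i'): MISMATCH
Result: not a palindrome

0


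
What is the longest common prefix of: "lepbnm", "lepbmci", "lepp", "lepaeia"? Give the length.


Words: lepbnm, lepbmci, lepp, lepaeia
  Position 0: all 'l' => match
  Position 1: all 'e' => match
  Position 2: all 'p' => match
  Position 3: ('b', 'b', 'p', 'a') => mismatch, stop
LCP = "lep" (length 3)

3


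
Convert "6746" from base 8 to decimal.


Input: "6746" in base 8
Positional expansion:
  Digit '6' (value 6) x 8^3 = 3072
  Digit '7' (value 7) x 8^2 = 448
  Digit '4' (value 4) x 8^1 = 32
  Digit '6' (value 6) x 8^0 = 6
Sum = 3558

3558


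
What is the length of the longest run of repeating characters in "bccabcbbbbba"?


Input: "bccabcbbbbba"
Scanning for longest run:
  Position 1 ('c'): new char, reset run to 1
  Position 2 ('c'): continues run of 'c', length=2
  Position 3 ('a'): new char, reset run to 1
  Position 4 ('b'): new char, reset run to 1
  Position 5 ('c'): new char, reset run to 1
  Position 6 ('b'): new char, reset run to 1
  Position 7 ('b'): continues run of 'b', length=2
  Position 8 ('b'): continues run of 'b', length=3
  Position 9 ('b'): continues run of 'b', length=4
  Position 10 ('b'): continues run of 'b', length=5
  Position 11 ('a'): new char, reset run to 1
Longest run: 'b' with length 5

5


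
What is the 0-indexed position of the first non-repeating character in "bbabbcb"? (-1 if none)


Input: bbabbcb
Character frequencies:
  'a': 1
  'b': 5
  'c': 1
Scanning left to right for freq == 1:
  Position 0 ('b'): freq=5, skip
  Position 1 ('b'): freq=5, skip
  Position 2 ('a'): unique! => answer = 2

2


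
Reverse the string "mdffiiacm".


Input: mdffiiacm
Reading characters right to left:
  Position 8: 'm'
  Position 7: 'c'
  Position 6: 'a'
  Position 5: 'i'
  Position 4: 'i'
  Position 3: 'f'
  Position 2: 'f'
  Position 1: 'd'
  Position 0: 'm'
Reversed: mcaiiffdm

mcaiiffdm


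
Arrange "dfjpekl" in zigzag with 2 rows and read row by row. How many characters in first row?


Zigzag "dfjpekl" into 2 rows:
Placing characters:
  'd' => row 0
  'f' => row 1
  'j' => row 0
  'p' => row 1
  'e' => row 0
  'k' => row 1
  'l' => row 0
Rows:
  Row 0: "djel"
  Row 1: "fpk"
First row length: 4

4


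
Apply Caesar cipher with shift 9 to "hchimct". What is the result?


Caesar cipher: shift "hchimct" by 9
  'h' (pos 7) + 9 = pos 16 = 'q'
  'c' (pos 2) + 9 = pos 11 = 'l'
  'h' (pos 7) + 9 = pos 16 = 'q'
  'i' (pos 8) + 9 = pos 17 = 'r'
  'm' (pos 12) + 9 = pos 21 = 'v'
  'c' (pos 2) + 9 = pos 11 = 'l'
  't' (pos 19) + 9 = pos 2 = 'c'
Result: qlqrvlc

qlqrvlc


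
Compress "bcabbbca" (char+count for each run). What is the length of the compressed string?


Input: bcabbbca
Runs:
  'b' x 1 => "b1"
  'c' x 1 => "c1"
  'a' x 1 => "a1"
  'b' x 3 => "b3"
  'c' x 1 => "c1"
  'a' x 1 => "a1"
Compressed: "b1c1a1b3c1a1"
Compressed length: 12

12


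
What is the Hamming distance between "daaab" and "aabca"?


Comparing "daaab" and "aabca" position by position:
  Position 0: 'd' vs 'a' => differ
  Position 1: 'a' vs 'a' => same
  Position 2: 'a' vs 'b' => differ
  Position 3: 'a' vs 'c' => differ
  Position 4: 'b' vs 'a' => differ
Total differences (Hamming distance): 4

4


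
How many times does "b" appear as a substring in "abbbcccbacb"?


Searching for "b" in "abbbcccbacb"
Scanning each position:
  Position 0: "a" => no
  Position 1: "b" => MATCH
  Position 2: "b" => MATCH
  Position 3: "b" => MATCH
  Position 4: "c" => no
  Position 5: "c" => no
  Position 6: "c" => no
  Position 7: "b" => MATCH
  Position 8: "a" => no
  Position 9: "c" => no
  Position 10: "b" => MATCH
Total occurrences: 5

5


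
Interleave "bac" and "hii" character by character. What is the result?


Interleaving "bac" and "hii":
  Position 0: 'b' from first, 'h' from second => "bh"
  Position 1: 'a' from first, 'i' from second => "ai"
  Position 2: 'c' from first, 'i' from second => "ci"
Result: bhaici

bhaici


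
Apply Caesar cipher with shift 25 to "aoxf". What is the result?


Caesar cipher: shift "aoxf" by 25
  'a' (pos 0) + 25 = pos 25 = 'z'
  'o' (pos 14) + 25 = pos 13 = 'n'
  'x' (pos 23) + 25 = pos 22 = 'w'
  'f' (pos 5) + 25 = pos 4 = 'e'
Result: znwe

znwe


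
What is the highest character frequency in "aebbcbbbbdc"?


Input: aebbcbbbbdc
Character counts:
  'a': 1
  'b': 6
  'c': 2
  'd': 1
  'e': 1
Maximum frequency: 6

6


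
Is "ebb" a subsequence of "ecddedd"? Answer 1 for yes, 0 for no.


Check if "ebb" is a subsequence of "ecddedd"
Greedy scan:
  Position 0 ('e'): matches sub[0] = 'e'
  Position 1 ('c'): no match needed
  Position 2 ('d'): no match needed
  Position 3 ('d'): no match needed
  Position 4 ('e'): no match needed
  Position 5 ('d'): no match needed
  Position 6 ('d'): no match needed
Only matched 1/3 characters => not a subsequence

0


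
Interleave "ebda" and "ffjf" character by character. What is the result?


Interleaving "ebda" and "ffjf":
  Position 0: 'e' from first, 'f' from second => "ef"
  Position 1: 'b' from first, 'f' from second => "bf"
  Position 2: 'd' from first, 'j' from second => "dj"
  Position 3: 'a' from first, 'f' from second => "af"
Result: efbfdjaf

efbfdjaf


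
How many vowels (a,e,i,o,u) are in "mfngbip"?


Input: mfngbip
Checking each character:
  'm' at position 0: consonant
  'f' at position 1: consonant
  'n' at position 2: consonant
  'g' at position 3: consonant
  'b' at position 4: consonant
  'i' at position 5: vowel (running total: 1)
  'p' at position 6: consonant
Total vowels: 1

1


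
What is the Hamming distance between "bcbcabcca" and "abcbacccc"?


Comparing "bcbcabcca" and "abcbacccc" position by position:
  Position 0: 'b' vs 'a' => differ
  Position 1: 'c' vs 'b' => differ
  Position 2: 'b' vs 'c' => differ
  Position 3: 'c' vs 'b' => differ
  Position 4: 'a' vs 'a' => same
  Position 5: 'b' vs 'c' => differ
  Position 6: 'c' vs 'c' => same
  Position 7: 'c' vs 'c' => same
  Position 8: 'a' vs 'c' => differ
Total differences (Hamming distance): 6

6


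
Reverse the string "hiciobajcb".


Input: hiciobajcb
Reading characters right to left:
  Position 9: 'b'
  Position 8: 'c'
  Position 7: 'j'
  Position 6: 'a'
  Position 5: 'b'
  Position 4: 'o'
  Position 3: 'i'
  Position 2: 'c'
  Position 1: 'i'
  Position 0: 'h'
Reversed: bcjaboicih

bcjaboicih


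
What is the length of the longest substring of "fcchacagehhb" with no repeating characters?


Input: "fcchacagehhb"
Sliding window (track last position of each char):
  Position 0 ('f'): window [0,0] length 1 -- new best
  Position 1 ('c'): window [0,1] length 2 -- new best
  Position 2 ('c'): repeat (last at 1), move window start to 2
  Position 2 ('c'): window [2,2] length 1
  Position 3 ('h'): window [2,3] length 2
  Position 4 ('a'): window [2,4] length 3 -- new best
  Position 5 ('c'): repeat (last at 2), move window start to 3
  Position 5 ('c'): window [3,5] length 3
  Position 6 ('a'): repeat (last at 4), move window start to 5
  Position 6 ('a'): window [5,6] length 2
  Position 7 ('g'): window [5,7] length 3
  Position 8 ('e'): window [5,8] length 4 -- new best
  Position 9 ('h'): window [5,9] length 5 -- new best
  Position 10 ('h'): repeat (last at 9), move window start to 10
  Position 10 ('h'): window [10,10] length 1
  Position 11 ('b'): window [10,11] length 2
Longest substring with no repeats: "cageh" with length 5

5


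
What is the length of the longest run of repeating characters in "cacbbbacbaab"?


Input: "cacbbbacbaab"
Scanning for longest run:
  Position 1 ('a'): new char, reset run to 1
  Position 2 ('c'): new char, reset run to 1
  Position 3 ('b'): new char, reset run to 1
  Position 4 ('b'): continues run of 'b', length=2
  Position 5 ('b'): continues run of 'b', length=3
  Position 6 ('a'): new char, reset run to 1
  Position 7 ('c'): new char, reset run to 1
  Position 8 ('b'): new char, reset run to 1
  Position 9 ('a'): new char, reset run to 1
  Position 10 ('a'): continues run of 'a', length=2
  Position 11 ('b'): new char, reset run to 1
Longest run: 'b' with length 3

3


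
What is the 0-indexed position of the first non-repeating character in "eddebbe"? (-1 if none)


Input: eddebbe
Character frequencies:
  'b': 2
  'd': 2
  'e': 3
Scanning left to right for freq == 1:
  Position 0 ('e'): freq=3, skip
  Position 1 ('d'): freq=2, skip
  Position 2 ('d'): freq=2, skip
  Position 3 ('e'): freq=3, skip
  Position 4 ('b'): freq=2, skip
  Position 5 ('b'): freq=2, skip
  Position 6 ('e'): freq=3, skip
  No unique character found => answer = -1

-1


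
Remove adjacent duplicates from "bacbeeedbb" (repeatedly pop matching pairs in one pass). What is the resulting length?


Input: bacbeeedbb
Stack-based adjacent duplicate removal:
  Read 'b': push. Stack: b
  Read 'a': push. Stack: ba
  Read 'c': push. Stack: bac
  Read 'b': push. Stack: bacb
  Read 'e': push. Stack: bacbe
  Read 'e': matches stack top 'e' => pop. Stack: bacb
  Read 'e': push. Stack: bacbe
  Read 'd': push. Stack: bacbed
  Read 'b': push. Stack: bacbedb
  Read 'b': matches stack top 'b' => pop. Stack: bacbed
Final stack: "bacbed" (length 6)

6


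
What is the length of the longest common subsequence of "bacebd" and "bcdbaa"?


LCS of "bacebd" and "bcdbaa"
DP table:
           b    c    d    b    a    a
      0    0    0    0    0    0    0
  b   0    1    1    1    1    1    1
  a   0    1    1    1    1    2    2
  c   0    1    2    2    2    2    2
  e   0    1    2    2    2    2    2
  b   0    1    2    2    3    3    3
  d   0    1    2    3    3    3    3
LCS length = dp[6][6] = 3

3


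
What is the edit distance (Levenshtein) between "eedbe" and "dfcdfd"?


Computing edit distance: "eedbe" -> "dfcdfd"
DP table:
           d    f    c    d    f    d
      0    1    2    3    4    5    6
  e   1    1    2    3    4    5    6
  e   2    2    2    3    4    5    6
  d   3    2    3    3    3    4    5
  b   4    3    3    4    4    4    5
  e   5    4    4    4    5    5    5
Edit distance = dp[5][6] = 5

5


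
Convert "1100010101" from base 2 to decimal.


Input: "1100010101" in base 2
Positional expansion:
  Digit '1' (value 1) x 2^9 = 512
  Digit '1' (value 1) x 2^8 = 256
  Digit '0' (value 0) x 2^7 = 0
  Digit '0' (value 0) x 2^6 = 0
  Digit '0' (value 0) x 2^5 = 0
  Digit '1' (value 1) x 2^4 = 16
  Digit '0' (value 0) x 2^3 = 0
  Digit '1' (value 1) x 2^2 = 4
  Digit '0' (value 0) x 2^1 = 0
  Digit '1' (value 1) x 2^0 = 1
Sum = 789

789


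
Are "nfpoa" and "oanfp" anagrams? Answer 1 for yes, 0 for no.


Strings: "nfpoa", "oanfp"
Sorted first:  afnop
Sorted second: afnop
Sorted forms match => anagrams

1


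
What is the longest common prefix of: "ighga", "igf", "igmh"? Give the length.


Words: ighga, igf, igmh
  Position 0: all 'i' => match
  Position 1: all 'g' => match
  Position 2: ('h', 'f', 'm') => mismatch, stop
LCP = "ig" (length 2)

2


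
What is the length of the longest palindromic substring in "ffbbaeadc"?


Input: "ffbbaeadc"
Checking substrings for palindromes:
  [4:7] "aea" (len 3) => palindrome
  [0:2] "ff" (len 2) => palindrome
  [2:4] "bb" (len 2) => palindrome
Longest palindromic substring: "aea" with length 3

3


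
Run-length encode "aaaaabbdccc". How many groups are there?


Input: aaaaabbdccc
Scanning for consecutive runs:
  Group 1: 'a' x 5 (positions 0-4)
  Group 2: 'b' x 2 (positions 5-6)
  Group 3: 'd' x 1 (positions 7-7)
  Group 4: 'c' x 3 (positions 8-10)
Total groups: 4

4


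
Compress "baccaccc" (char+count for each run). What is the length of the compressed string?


Input: baccaccc
Runs:
  'b' x 1 => "b1"
  'a' x 1 => "a1"
  'c' x 2 => "c2"
  'a' x 1 => "a1"
  'c' x 3 => "c3"
Compressed: "b1a1c2a1c3"
Compressed length: 10

10


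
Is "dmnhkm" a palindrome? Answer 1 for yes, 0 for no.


Input: dmnhkm
Reversed: mkhnmd
  Compare pos 0 ('d') with pos 5 ('m'): MISMATCH
  Compare pos 1 ('m') with pos 4 ('k'): MISMATCH
  Compare pos 2 ('n') with pos 3 ('h'): MISMATCH
Result: not a palindrome

0


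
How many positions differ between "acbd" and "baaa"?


Comparing "acbd" and "baaa" position by position:
  Position 0: 'a' vs 'b' => DIFFER
  Position 1: 'c' vs 'a' => DIFFER
  Position 2: 'b' vs 'a' => DIFFER
  Position 3: 'd' vs 'a' => DIFFER
Positions that differ: 4

4


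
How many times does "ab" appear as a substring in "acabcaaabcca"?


Searching for "ab" in "acabcaaabcca"
Scanning each position:
  Position 0: "ac" => no
  Position 1: "ca" => no
  Position 2: "ab" => MATCH
  Position 3: "bc" => no
  Position 4: "ca" => no
  Position 5: "aa" => no
  Position 6: "aa" => no
  Position 7: "ab" => MATCH
  Position 8: "bc" => no
  Position 9: "cc" => no
  Position 10: "ca" => no
Total occurrences: 2

2


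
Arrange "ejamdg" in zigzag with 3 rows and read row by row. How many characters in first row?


Zigzag "ejamdg" into 3 rows:
Placing characters:
  'e' => row 0
  'j' => row 1
  'a' => row 2
  'm' => row 1
  'd' => row 0
  'g' => row 1
Rows:
  Row 0: "ed"
  Row 1: "jmg"
  Row 2: "a"
First row length: 2

2


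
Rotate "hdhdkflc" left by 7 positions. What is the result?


Input: "hdhdkflc", rotate left by 7
First 7 characters: "hdhdkfl"
Remaining characters: "c"
Concatenate remaining + first: "c" + "hdhdkfl" = "chdhdkfl"

chdhdkfl


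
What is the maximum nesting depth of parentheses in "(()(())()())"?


Input: "(()(())()())"
Tracking depth:
  Position 0 '(': depth becomes 1
  Position 1 '(': depth becomes 2
  Position 2 ')': depth becomes 1
  Position 3 '(': depth becomes 2
  Position 4 '(': depth becomes 3
  Position 5 ')': depth becomes 2
  Position 6 ')': depth becomes 1
  Position 7 '(': depth becomes 2
  Position 8 ')': depth becomes 1
  Position 9 '(': depth becomes 2
  Position 10 ')': depth becomes 1
  Position 11 ')': depth becomes 0
Maximum depth reached: 3

3


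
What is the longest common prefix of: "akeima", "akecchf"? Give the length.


Words: akeima, akecchf
  Position 0: all 'a' => match
  Position 1: all 'k' => match
  Position 2: all 'e' => match
  Position 3: ('i', 'c') => mismatch, stop
LCP = "ake" (length 3)

3


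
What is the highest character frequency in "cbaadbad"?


Input: cbaadbad
Character counts:
  'a': 3
  'b': 2
  'c': 1
  'd': 2
Maximum frequency: 3

3


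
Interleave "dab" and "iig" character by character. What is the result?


Interleaving "dab" and "iig":
  Position 0: 'd' from first, 'i' from second => "di"
  Position 1: 'a' from first, 'i' from second => "ai"
  Position 2: 'b' from first, 'g' from second => "bg"
Result: diaibg

diaibg


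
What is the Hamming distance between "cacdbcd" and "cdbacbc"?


Comparing "cacdbcd" and "cdbacbc" position by position:
  Position 0: 'c' vs 'c' => same
  Position 1: 'a' vs 'd' => differ
  Position 2: 'c' vs 'b' => differ
  Position 3: 'd' vs 'a' => differ
  Position 4: 'b' vs 'c' => differ
  Position 5: 'c' vs 'b' => differ
  Position 6: 'd' vs 'c' => differ
Total differences (Hamming distance): 6

6


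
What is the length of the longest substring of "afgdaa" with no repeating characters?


Input: "afgdaa"
Sliding window (track last position of each char):
  Position 0 ('a'): window [0,0] length 1 -- new best
  Position 1 ('f'): window [0,1] length 2 -- new best
  Position 2 ('g'): window [0,2] length 3 -- new best
  Position 3 ('d'): window [0,3] length 4 -- new best
  Position 4 ('a'): repeat (last at 0), move window start to 1
  Position 4 ('a'): window [1,4] length 4
  Position 5 ('a'): repeat (last at 4), move window start to 5
  Position 5 ('a'): window [5,5] length 1
Longest substring with no repeats: "afgd" with length 4

4


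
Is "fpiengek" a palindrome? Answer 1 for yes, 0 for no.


Input: fpiengek
Reversed: kegneipf
  Compare pos 0 ('f') with pos 7 ('k'): MISMATCH
  Compare pos 1 ('p') with pos 6 ('e'): MISMATCH
  Compare pos 2 ('i') with pos 5 ('g'): MISMATCH
  Compare pos 3 ('e') with pos 4 ('n'): MISMATCH
Result: not a palindrome

0


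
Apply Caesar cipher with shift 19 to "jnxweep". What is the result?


Caesar cipher: shift "jnxweep" by 19
  'j' (pos 9) + 19 = pos 2 = 'c'
  'n' (pos 13) + 19 = pos 6 = 'g'
  'x' (pos 23) + 19 = pos 16 = 'q'
  'w' (pos 22) + 19 = pos 15 = 'p'
  'e' (pos 4) + 19 = pos 23 = 'x'
  'e' (pos 4) + 19 = pos 23 = 'x'
  'p' (pos 15) + 19 = pos 8 = 'i'
Result: cgqpxxi

cgqpxxi


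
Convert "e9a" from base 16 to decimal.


Input: "e9a" in base 16
Positional expansion:
  Digit 'e' (value 14) x 16^2 = 3584
  Digit '9' (value 9) x 16^1 = 144
  Digit 'a' (value 10) x 16^0 = 10
Sum = 3738

3738


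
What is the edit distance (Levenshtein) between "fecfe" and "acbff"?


Computing edit distance: "fecfe" -> "acbff"
DP table:
           a    c    b    f    f
      0    1    2    3    4    5
  f   1    1    2    3    3    4
  e   2    2    2    3    4    4
  c   3    3    2    3    4    5
  f   4    4    3    3    3    4
  e   5    5    4    4    4    4
Edit distance = dp[5][5] = 4

4


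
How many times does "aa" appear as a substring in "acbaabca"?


Searching for "aa" in "acbaabca"
Scanning each position:
  Position 0: "ac" => no
  Position 1: "cb" => no
  Position 2: "ba" => no
  Position 3: "aa" => MATCH
  Position 4: "ab" => no
  Position 5: "bc" => no
  Position 6: "ca" => no
Total occurrences: 1

1


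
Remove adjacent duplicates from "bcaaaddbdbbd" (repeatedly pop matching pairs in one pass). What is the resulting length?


Input: bcaaaddbdbbd
Stack-based adjacent duplicate removal:
  Read 'b': push. Stack: b
  Read 'c': push. Stack: bc
  Read 'a': push. Stack: bca
  Read 'a': matches stack top 'a' => pop. Stack: bc
  Read 'a': push. Stack: bca
  Read 'd': push. Stack: bcad
  Read 'd': matches stack top 'd' => pop. Stack: bca
  Read 'b': push. Stack: bcab
  Read 'd': push. Stack: bcabd
  Read 'b': push. Stack: bcabdb
  Read 'b': matches stack top 'b' => pop. Stack: bcabd
  Read 'd': matches stack top 'd' => pop. Stack: bcab
Final stack: "bcab" (length 4)

4


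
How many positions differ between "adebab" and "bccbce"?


Comparing "adebab" and "bccbce" position by position:
  Position 0: 'a' vs 'b' => DIFFER
  Position 1: 'd' vs 'c' => DIFFER
  Position 2: 'e' vs 'c' => DIFFER
  Position 3: 'b' vs 'b' => same
  Position 4: 'a' vs 'c' => DIFFER
  Position 5: 'b' vs 'e' => DIFFER
Positions that differ: 5

5


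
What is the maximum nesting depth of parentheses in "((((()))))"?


Input: "((((()))))"
Tracking depth:
  Position 0 '(': depth becomes 1
  Position 1 '(': depth becomes 2
  Position 2 '(': depth becomes 3
  Position 3 '(': depth becomes 4
  Position 4 '(': depth becomes 5
  Position 5 ')': depth becomes 4
  Position 6 ')': depth becomes 3
  Position 7 ')': depth becomes 2
  Position 8 ')': depth becomes 1
  Position 9 ')': depth becomes 0
Maximum depth reached: 5

5


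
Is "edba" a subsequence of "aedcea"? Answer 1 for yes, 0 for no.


Check if "edba" is a subsequence of "aedcea"
Greedy scan:
  Position 0 ('a'): no match needed
  Position 1 ('e'): matches sub[0] = 'e'
  Position 2 ('d'): matches sub[1] = 'd'
  Position 3 ('c'): no match needed
  Position 4 ('e'): no match needed
  Position 5 ('a'): no match needed
Only matched 2/4 characters => not a subsequence

0


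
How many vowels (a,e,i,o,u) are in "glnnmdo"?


Input: glnnmdo
Checking each character:
  'g' at position 0: consonant
  'l' at position 1: consonant
  'n' at position 2: consonant
  'n' at position 3: consonant
  'm' at position 4: consonant
  'd' at position 5: consonant
  'o' at position 6: vowel (running total: 1)
Total vowels: 1

1


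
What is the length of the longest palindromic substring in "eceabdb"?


Input: "eceabdb"
Checking substrings for palindromes:
  [0:3] "ece" (len 3) => palindrome
  [4:7] "bdb" (len 3) => palindrome
Longest palindromic substring: "ece" with length 3

3


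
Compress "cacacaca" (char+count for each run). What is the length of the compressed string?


Input: cacacaca
Runs:
  'c' x 1 => "c1"
  'a' x 1 => "a1"
  'c' x 1 => "c1"
  'a' x 1 => "a1"
  'c' x 1 => "c1"
  'a' x 1 => "a1"
  'c' x 1 => "c1"
  'a' x 1 => "a1"
Compressed: "c1a1c1a1c1a1c1a1"
Compressed length: 16

16


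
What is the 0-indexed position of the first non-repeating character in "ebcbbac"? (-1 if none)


Input: ebcbbac
Character frequencies:
  'a': 1
  'b': 3
  'c': 2
  'e': 1
Scanning left to right for freq == 1:
  Position 0 ('e'): unique! => answer = 0

0


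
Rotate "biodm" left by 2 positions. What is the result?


Input: "biodm", rotate left by 2
First 2 characters: "bi"
Remaining characters: "odm"
Concatenate remaining + first: "odm" + "bi" = "odmbi"

odmbi


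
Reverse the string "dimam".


Input: dimam
Reading characters right to left:
  Position 4: 'm'
  Position 3: 'a'
  Position 2: 'm'
  Position 1: 'i'
  Position 0: 'd'
Reversed: mamid

mamid


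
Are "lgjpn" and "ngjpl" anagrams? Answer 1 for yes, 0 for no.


Strings: "lgjpn", "ngjpl"
Sorted first:  gjlnp
Sorted second: gjlnp
Sorted forms match => anagrams

1


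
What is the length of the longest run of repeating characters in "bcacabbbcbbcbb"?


Input: "bcacabbbcbbcbb"
Scanning for longest run:
  Position 1 ('c'): new char, reset run to 1
  Position 2 ('a'): new char, reset run to 1
  Position 3 ('c'): new char, reset run to 1
  Position 4 ('a'): new char, reset run to 1
  Position 5 ('b'): new char, reset run to 1
  Position 6 ('b'): continues run of 'b', length=2
  Position 7 ('b'): continues run of 'b', length=3
  Position 8 ('c'): new char, reset run to 1
  Position 9 ('b'): new char, reset run to 1
  Position 10 ('b'): continues run of 'b', length=2
  Position 11 ('c'): new char, reset run to 1
  Position 12 ('b'): new char, reset run to 1
  Position 13 ('b'): continues run of 'b', length=2
Longest run: 'b' with length 3

3


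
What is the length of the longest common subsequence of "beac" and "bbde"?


LCS of "beac" and "bbde"
DP table:
           b    b    d    e
      0    0    0    0    0
  b   0    1    1    1    1
  e   0    1    1    1    2
  a   0    1    1    1    2
  c   0    1    1    1    2
LCS length = dp[4][4] = 2

2


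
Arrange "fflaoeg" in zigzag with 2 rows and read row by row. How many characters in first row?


Zigzag "fflaoeg" into 2 rows:
Placing characters:
  'f' => row 0
  'f' => row 1
  'l' => row 0
  'a' => row 1
  'o' => row 0
  'e' => row 1
  'g' => row 0
Rows:
  Row 0: "flog"
  Row 1: "fae"
First row length: 4

4


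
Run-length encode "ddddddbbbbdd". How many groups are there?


Input: ddddddbbbbdd
Scanning for consecutive runs:
  Group 1: 'd' x 6 (positions 0-5)
  Group 2: 'b' x 4 (positions 6-9)
  Group 3: 'd' x 2 (positions 10-11)
Total groups: 3

3
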